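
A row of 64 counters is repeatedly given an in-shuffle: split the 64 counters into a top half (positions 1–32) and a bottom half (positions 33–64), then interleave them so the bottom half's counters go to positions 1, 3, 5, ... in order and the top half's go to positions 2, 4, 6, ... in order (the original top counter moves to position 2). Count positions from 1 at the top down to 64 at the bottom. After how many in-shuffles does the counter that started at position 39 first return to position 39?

4

Follow position 39 under repeated in-shuffles:
39 → 13 → 26 → 52 → 39
It first returns after 4 in-shuffles.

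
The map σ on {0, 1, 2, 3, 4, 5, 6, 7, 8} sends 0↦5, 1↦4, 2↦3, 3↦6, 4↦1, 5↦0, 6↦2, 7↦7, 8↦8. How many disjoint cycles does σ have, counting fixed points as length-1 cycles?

5

Cycle decomposition: (0 5) (1 4) (2 3 6) (7) (8).
5 cycles.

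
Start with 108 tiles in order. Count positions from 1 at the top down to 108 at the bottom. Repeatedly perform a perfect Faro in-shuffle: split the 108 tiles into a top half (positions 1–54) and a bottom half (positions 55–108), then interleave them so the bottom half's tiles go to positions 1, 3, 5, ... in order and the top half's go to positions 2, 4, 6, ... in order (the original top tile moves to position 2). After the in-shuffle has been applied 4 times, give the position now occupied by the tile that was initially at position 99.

Track the tile's position through each in-shuffle:
99 → 89 → 69 → 29 → 58

58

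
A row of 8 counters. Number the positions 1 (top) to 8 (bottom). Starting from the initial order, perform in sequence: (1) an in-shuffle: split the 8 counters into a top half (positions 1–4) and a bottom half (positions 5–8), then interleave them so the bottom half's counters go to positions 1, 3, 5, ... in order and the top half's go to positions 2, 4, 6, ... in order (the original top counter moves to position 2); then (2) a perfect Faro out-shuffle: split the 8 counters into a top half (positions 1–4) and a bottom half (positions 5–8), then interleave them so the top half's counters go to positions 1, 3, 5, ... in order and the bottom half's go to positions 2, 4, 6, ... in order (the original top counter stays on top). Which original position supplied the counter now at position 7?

Undo the operations in reverse order, starting from position 7:
  undo op 2 (out-shuffle, from top half): 7 ← 4
  undo op 1 (in-shuffle, from top half): 4 ← 2
So the counter at position 7 came from original position 2.

2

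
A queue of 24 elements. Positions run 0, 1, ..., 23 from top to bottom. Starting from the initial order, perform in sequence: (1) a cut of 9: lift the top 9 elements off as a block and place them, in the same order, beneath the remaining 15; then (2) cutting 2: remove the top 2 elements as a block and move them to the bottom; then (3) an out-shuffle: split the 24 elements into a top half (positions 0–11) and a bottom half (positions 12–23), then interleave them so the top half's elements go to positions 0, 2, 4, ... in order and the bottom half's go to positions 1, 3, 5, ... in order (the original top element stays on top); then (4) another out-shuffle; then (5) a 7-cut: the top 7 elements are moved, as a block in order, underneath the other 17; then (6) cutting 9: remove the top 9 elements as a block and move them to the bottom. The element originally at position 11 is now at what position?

8

Track the element from position 11 forward through each operation:
  after op 1 (cut 9): 11 → 2
  after op 2 (cut 2): 2 → 0
  after op 3 (out-shuffle): 0 → 0
  after op 4 (out-shuffle): 0 → 0
  after op 5 (cut 7): 0 → 17
  after op 6 (cut 9): 17 → 8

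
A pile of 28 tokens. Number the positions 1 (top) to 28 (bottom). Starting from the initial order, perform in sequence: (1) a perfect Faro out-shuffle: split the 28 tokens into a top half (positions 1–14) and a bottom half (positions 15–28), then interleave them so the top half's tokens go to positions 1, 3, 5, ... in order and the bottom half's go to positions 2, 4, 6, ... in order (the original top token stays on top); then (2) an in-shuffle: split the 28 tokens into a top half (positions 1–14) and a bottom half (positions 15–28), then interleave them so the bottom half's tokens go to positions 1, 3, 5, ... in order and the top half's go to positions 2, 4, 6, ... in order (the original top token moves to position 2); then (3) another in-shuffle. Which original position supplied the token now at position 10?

Undo the operations in reverse order, starting from position 10:
  undo op 3 (in-shuffle, from top half): 10 ← 5
  undo op 2 (in-shuffle, from bottom half): 5 ← 17
  undo op 1 (out-shuffle, from top half): 17 ← 9
So the token at position 10 came from original position 9.

9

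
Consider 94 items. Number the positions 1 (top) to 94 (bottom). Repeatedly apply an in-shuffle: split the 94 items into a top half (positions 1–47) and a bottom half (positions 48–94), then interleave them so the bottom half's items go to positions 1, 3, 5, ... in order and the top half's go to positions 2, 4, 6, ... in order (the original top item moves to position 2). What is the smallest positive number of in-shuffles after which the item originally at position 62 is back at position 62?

Follow position 62 under repeated in-shuffles:
62 → 29 → 58 → 21 → 42 → 84 → 73 → 51 → ... → 62 (length 36)
It first returns after 36 in-shuffles.

36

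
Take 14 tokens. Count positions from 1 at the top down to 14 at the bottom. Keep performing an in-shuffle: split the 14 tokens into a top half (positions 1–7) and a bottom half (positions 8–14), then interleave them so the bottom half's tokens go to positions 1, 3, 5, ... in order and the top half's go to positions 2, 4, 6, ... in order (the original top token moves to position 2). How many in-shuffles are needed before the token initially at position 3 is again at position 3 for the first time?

4

Follow position 3 under repeated in-shuffles:
3 → 6 → 12 → 9 → 3
It first returns after 4 in-shuffles.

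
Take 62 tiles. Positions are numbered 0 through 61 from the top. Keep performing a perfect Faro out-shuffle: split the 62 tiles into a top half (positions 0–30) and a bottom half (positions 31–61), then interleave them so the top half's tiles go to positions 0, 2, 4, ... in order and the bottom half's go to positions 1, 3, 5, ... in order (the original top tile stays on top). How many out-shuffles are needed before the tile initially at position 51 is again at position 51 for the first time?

Follow position 51 under repeated out-shuffles:
51 → 41 → 21 → 42 → 23 → 46 → 31 → 1 → ... → 51 (length 60)
It first returns after 60 out-shuffles.

60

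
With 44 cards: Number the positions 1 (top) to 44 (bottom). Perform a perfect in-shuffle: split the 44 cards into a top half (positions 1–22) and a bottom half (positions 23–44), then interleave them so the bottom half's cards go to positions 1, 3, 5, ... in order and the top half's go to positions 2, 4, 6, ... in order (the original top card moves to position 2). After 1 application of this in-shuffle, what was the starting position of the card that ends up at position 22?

11

Work backwards from position 22, undoing one in-shuffle at a time:
22 ← 11
So the card now at position 22 started at position 11.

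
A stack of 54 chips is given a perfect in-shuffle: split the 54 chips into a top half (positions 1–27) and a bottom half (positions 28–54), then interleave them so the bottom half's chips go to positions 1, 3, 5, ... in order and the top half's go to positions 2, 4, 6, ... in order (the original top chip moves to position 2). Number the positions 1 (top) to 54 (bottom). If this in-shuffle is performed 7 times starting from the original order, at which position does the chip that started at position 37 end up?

Track the chip's position through each in-shuffle:
37 → 19 → 38 → 21 → 42 → 29 → 3 → 6

6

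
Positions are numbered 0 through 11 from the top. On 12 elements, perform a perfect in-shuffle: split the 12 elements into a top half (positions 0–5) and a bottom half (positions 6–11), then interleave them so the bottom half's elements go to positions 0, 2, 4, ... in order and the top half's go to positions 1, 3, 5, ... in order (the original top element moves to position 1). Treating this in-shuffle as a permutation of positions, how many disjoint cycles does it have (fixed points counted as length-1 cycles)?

1

Trace each unvisited position around until it returns:
(0 1 3 7 2 5 ... len 12)
1 cycle in total.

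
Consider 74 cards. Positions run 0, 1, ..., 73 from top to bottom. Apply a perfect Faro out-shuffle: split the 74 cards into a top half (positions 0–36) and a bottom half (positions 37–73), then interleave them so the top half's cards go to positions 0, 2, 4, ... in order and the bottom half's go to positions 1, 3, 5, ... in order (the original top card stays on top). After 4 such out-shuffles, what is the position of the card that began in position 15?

Track the card's position through each out-shuffle:
15 → 30 → 60 → 47 → 21

21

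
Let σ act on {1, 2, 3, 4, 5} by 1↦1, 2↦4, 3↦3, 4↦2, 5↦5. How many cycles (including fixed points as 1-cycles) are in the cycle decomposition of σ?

Cycle decomposition: (1) (2 4) (3) (5).
4 cycles.

4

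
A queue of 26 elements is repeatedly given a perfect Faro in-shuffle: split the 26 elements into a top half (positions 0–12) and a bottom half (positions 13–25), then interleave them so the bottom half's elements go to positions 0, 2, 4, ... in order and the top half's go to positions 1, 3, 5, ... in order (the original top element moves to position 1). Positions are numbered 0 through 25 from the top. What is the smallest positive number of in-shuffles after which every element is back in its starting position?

18

The in-shuffle permutes the 26 positions with cycle lengths [2, 6, 18].
Every element is home exactly when every cycle has completed a whole number of laps, i.e. after lcm(2, 6, 18) = 18 in-shuffles.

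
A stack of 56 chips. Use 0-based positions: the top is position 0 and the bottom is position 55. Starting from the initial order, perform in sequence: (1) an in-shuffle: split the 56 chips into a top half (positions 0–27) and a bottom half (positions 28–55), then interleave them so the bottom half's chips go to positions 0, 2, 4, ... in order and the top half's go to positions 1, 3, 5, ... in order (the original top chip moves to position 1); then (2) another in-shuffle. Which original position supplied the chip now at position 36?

51

Undo the operations in reverse order, starting from position 36:
  undo op 2 (in-shuffle, from bottom half): 36 ← 46
  undo op 1 (in-shuffle, from bottom half): 46 ← 51
So the chip at position 36 came from original position 51.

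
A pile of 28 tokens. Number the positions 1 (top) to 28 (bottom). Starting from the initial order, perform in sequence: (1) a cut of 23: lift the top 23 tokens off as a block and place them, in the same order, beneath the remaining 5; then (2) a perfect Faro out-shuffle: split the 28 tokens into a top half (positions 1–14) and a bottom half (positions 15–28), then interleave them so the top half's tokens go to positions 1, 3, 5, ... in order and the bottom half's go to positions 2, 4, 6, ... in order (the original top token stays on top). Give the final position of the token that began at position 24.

1

Track the token from position 24 forward through each operation:
  after op 1 (cut 23): 24 → 1
  after op 2 (out-shuffle): 1 → 1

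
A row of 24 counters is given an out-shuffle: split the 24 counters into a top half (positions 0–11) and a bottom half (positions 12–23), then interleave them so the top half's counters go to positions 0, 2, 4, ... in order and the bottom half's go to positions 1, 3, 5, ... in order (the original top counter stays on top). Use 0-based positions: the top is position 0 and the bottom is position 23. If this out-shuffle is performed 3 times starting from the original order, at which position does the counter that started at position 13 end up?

Track the counter's position through each out-shuffle:
13 → 3 → 6 → 12

12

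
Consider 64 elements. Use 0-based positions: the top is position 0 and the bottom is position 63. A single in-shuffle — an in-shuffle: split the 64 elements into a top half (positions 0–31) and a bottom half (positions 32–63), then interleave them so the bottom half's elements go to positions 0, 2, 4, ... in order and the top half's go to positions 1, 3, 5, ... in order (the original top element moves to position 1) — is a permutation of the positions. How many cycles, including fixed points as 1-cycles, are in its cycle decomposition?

Trace each unvisited position around until it returns:
(0 1 3 7 15 31 ... len 12) (2 5 11 23 47 30 ... len 12) (4 9 19 39 14 29 ... len 12) (6 13 27 55 46 28 ... len 12) (10 21 43 22 45 26 ... len 12) (12 25 51 38)
6 cycles in total.

6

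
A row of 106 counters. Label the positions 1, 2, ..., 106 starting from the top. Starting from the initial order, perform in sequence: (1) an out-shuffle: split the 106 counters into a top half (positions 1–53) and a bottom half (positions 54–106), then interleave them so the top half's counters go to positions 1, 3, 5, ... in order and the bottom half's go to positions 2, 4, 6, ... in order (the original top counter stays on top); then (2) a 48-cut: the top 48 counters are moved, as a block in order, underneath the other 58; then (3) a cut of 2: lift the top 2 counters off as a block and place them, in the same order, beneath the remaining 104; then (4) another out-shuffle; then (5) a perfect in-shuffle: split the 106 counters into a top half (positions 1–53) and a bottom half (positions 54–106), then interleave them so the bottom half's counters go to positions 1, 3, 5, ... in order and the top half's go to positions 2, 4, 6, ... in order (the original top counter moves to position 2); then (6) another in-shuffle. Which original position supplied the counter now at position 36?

Undo the operations in reverse order, starting from position 36:
  undo op 6 (in-shuffle, from top half): 36 ← 18
  undo op 5 (in-shuffle, from top half): 18 ← 9
  undo op 4 (out-shuffle, from top half): 9 ← 5
  undo op 3 (cut 2): 5 ← 7
  undo op 2 (cut 48): 7 ← 55
  undo op 1 (out-shuffle, from top half): 55 ← 28
So the counter at position 36 came from original position 28.

28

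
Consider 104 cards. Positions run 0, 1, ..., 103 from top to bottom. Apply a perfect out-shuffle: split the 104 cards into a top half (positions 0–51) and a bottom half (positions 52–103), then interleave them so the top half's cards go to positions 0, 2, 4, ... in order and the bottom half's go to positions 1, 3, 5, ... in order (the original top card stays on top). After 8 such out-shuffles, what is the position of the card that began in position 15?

Track the card's position through each out-shuffle:
15 → 30 → 60 → 17 → 34 → 68 → 33 → 66 → 29

29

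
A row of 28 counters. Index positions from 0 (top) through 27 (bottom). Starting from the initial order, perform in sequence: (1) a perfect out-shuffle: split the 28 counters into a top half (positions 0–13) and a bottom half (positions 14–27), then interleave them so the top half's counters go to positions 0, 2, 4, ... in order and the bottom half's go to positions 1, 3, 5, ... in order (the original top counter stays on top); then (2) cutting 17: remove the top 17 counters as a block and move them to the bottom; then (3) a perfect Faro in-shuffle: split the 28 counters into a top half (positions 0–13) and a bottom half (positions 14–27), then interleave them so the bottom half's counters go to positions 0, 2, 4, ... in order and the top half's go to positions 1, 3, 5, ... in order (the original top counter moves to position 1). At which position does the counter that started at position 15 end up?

Track the counter from position 15 forward through each operation:
  after op 1 (out-shuffle): 15 → 3
  after op 2 (cut 17): 3 → 14
  after op 3 (in-shuffle): 14 → 0

0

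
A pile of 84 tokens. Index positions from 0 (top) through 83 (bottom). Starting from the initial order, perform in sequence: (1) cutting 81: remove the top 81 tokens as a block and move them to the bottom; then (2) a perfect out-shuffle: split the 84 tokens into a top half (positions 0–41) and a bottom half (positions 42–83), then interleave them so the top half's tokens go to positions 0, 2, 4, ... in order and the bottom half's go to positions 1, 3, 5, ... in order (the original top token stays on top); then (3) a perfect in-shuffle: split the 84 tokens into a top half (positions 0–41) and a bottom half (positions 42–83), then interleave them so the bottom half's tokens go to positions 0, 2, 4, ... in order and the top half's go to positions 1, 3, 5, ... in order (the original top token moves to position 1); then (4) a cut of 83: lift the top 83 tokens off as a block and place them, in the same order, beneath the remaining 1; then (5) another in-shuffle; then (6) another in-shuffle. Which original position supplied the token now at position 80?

80

Undo the operations in reverse order, starting from position 80:
  undo op 6 (in-shuffle, from bottom half): 80 ← 82
  undo op 5 (in-shuffle, from bottom half): 82 ← 83
  undo op 4 (cut 83): 83 ← 82
  undo op 3 (in-shuffle, from bottom half): 82 ← 83
  undo op 2 (out-shuffle, from bottom half): 83 ← 83
  undo op 1 (cut 81): 83 ← 80
So the token at position 80 came from original position 80.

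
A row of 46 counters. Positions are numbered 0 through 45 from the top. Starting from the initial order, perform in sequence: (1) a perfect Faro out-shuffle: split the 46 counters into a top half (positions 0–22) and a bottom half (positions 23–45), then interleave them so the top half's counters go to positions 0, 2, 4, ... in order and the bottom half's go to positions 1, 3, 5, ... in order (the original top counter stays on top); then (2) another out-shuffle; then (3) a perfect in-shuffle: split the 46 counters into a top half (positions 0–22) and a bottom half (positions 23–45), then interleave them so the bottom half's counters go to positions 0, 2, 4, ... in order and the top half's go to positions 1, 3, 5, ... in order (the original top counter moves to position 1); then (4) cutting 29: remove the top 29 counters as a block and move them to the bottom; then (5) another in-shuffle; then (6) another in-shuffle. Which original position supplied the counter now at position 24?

Undo the operations in reverse order, starting from position 24:
  undo op 6 (in-shuffle, from bottom half): 24 ← 35
  undo op 5 (in-shuffle, from top half): 35 ← 17
  undo op 4 (cut 29): 17 ← 0
  undo op 3 (in-shuffle, from bottom half): 0 ← 23
  undo op 2 (out-shuffle, from bottom half): 23 ← 34
  undo op 1 (out-shuffle, from top half): 34 ← 17
So the counter at position 24 came from original position 17.

17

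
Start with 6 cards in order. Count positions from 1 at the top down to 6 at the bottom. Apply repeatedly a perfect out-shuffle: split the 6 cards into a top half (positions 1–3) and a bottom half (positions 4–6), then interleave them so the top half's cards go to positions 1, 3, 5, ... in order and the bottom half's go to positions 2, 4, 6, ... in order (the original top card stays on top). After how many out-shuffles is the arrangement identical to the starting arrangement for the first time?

The out-shuffle permutes the 6 positions with cycle lengths [1, 1, 4].
Every card is home exactly when every cycle has completed a whole number of laps, i.e. after lcm(1, 4) = 4 out-shuffles.

4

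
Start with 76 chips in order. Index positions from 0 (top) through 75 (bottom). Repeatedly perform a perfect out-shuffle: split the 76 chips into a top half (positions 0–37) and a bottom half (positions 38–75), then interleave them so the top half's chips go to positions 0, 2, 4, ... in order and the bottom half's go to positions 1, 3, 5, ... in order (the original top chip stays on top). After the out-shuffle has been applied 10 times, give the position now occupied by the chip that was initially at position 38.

Track the chip's position through each out-shuffle:
38 → 1 → 2 → 4 → 8 → 16 → 32 → 64 → 53 → 31 → 62

62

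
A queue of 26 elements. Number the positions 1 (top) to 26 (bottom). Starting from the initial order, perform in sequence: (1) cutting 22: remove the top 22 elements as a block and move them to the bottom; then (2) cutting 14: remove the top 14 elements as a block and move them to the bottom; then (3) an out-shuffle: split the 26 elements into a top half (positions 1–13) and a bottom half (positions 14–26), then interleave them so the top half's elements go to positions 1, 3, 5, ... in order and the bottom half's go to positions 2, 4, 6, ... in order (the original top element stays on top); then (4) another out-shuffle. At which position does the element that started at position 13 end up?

Track the element from position 13 forward through each operation:
  after op 1 (cut 22): 13 → 17
  after op 2 (cut 14): 17 → 3
  after op 3 (out-shuffle): 3 → 5
  after op 4 (out-shuffle): 5 → 9

9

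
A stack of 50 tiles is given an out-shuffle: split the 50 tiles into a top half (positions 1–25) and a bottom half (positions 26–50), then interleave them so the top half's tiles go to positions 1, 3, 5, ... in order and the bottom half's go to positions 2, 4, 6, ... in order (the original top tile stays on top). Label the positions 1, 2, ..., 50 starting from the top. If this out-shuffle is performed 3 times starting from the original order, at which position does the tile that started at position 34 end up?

20

Track the tile's position through each out-shuffle:
34 → 18 → 35 → 20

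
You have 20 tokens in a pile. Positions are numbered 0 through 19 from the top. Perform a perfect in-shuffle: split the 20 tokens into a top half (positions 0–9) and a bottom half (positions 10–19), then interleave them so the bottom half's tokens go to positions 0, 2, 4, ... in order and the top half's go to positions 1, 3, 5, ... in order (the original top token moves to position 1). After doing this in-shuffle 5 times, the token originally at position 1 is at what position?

0

Track the token's position through each in-shuffle:
1 → 3 → 7 → 15 → 10 → 0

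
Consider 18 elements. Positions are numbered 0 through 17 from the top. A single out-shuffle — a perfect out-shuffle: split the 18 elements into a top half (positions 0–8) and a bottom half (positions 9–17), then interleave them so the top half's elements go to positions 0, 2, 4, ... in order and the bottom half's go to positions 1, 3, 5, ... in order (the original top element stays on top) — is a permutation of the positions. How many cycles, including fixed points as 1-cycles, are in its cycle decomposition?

Trace each unvisited position around until it returns:
(0) (1 2 4 8 16 15 13 9) (3 6 12 7 14 11 5 10) (17)
4 cycles in total.

4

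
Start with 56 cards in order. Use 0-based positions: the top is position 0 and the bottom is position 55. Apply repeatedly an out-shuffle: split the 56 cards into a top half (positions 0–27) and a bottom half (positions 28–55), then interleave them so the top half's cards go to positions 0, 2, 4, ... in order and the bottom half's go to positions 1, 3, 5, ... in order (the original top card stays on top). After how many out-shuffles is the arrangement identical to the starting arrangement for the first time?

The out-shuffle permutes the 56 positions with cycle lengths [1, 1, 4, 10, 20, 20].
Every card is home exactly when every cycle has completed a whole number of laps, i.e. after lcm(1, 4, 10, 20) = 20 out-shuffles.

20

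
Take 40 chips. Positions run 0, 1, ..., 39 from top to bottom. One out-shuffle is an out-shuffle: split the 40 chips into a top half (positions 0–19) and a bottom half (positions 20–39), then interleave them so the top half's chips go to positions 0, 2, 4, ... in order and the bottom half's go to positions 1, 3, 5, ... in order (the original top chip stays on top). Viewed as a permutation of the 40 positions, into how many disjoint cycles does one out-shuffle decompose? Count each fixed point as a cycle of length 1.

Trace each unvisited position around until it returns:
(0) (1 2 4 8 16 32 ... len 12) (3 6 12 24 9 18 ... len 12) (7 14 28 17 34 29 ... len 12) (13 26) (39)
6 cycles in total.

6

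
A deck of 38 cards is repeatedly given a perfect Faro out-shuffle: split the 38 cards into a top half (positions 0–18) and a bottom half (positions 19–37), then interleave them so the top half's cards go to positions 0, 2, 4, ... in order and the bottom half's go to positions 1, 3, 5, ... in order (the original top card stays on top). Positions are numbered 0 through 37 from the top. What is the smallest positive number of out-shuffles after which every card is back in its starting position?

The out-shuffle permutes the 38 positions with cycle lengths [1, 1, 36].
Every card is home exactly when every cycle has completed a whole number of laps, i.e. after lcm(1, 36) = 36 out-shuffles.

36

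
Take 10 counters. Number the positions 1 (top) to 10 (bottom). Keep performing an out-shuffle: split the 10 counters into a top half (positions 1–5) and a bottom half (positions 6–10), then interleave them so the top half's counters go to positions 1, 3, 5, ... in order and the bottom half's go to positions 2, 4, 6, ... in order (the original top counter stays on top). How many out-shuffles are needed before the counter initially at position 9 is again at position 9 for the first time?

Follow position 9 under repeated out-shuffles:
9 → 8 → 6 → 2 → 3 → 5 → 9
It first returns after 6 out-shuffles.

6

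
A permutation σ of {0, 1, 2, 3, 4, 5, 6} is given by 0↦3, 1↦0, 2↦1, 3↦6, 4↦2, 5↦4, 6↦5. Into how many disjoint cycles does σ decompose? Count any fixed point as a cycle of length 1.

1

Cycle decomposition: (0 3 6 5 4 2 1).
1 cycle.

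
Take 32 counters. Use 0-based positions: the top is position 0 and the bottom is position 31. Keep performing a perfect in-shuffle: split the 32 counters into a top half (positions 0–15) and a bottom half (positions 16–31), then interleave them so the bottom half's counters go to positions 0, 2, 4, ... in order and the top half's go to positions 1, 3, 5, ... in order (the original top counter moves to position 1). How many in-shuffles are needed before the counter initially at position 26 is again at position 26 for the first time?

10

Follow position 26 under repeated in-shuffles:
26 → 20 → 8 → 17 → 2 → 5 → 11 → 23 → 14 → 29 → 26
It first returns after 10 in-shuffles.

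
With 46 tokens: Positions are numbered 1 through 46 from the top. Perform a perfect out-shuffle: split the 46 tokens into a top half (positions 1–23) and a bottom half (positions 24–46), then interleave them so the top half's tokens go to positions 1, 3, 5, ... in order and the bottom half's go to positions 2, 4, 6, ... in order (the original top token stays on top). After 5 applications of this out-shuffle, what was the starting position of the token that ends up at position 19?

10

Work backwards from position 19, undoing one out-shuffle at a time:
19 ← 10 ← 28 ← 37 ← 19 ← 10
So the token now at position 19 started at position 10.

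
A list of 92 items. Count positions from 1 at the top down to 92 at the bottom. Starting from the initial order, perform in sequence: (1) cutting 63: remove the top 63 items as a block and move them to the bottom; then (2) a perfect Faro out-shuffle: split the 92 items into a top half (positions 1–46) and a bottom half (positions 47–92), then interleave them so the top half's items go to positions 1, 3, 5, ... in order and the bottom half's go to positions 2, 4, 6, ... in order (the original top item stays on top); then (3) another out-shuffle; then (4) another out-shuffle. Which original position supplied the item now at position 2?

Undo the operations in reverse order, starting from position 2:
  undo op 4 (out-shuffle, from bottom half): 2 ← 47
  undo op 3 (out-shuffle, from top half): 47 ← 24
  undo op 2 (out-shuffle, from bottom half): 24 ← 58
  undo op 1 (cut 63): 58 ← 29
So the item at position 2 came from original position 29.

29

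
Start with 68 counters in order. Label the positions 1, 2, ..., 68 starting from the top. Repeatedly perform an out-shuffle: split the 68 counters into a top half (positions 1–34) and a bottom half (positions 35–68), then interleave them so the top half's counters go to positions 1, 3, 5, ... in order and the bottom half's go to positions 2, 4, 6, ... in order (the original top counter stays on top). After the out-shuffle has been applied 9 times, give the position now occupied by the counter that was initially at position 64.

Track the counter's position through each out-shuffle:
64 → 60 → 52 → 36 → 4 → 7 → 13 → 25 → 49 → 30

30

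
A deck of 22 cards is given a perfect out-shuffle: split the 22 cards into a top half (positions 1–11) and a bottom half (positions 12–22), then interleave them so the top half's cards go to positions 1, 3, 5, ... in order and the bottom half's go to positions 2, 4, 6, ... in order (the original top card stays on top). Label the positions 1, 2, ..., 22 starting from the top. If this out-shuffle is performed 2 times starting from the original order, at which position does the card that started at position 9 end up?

Track the card's position through each out-shuffle:
9 → 17 → 12

12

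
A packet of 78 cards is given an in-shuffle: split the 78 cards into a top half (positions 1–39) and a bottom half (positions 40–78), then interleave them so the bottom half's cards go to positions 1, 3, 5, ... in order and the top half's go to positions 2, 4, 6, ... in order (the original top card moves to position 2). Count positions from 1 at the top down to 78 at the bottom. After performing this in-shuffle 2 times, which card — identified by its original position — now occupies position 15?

63

Work backwards from position 15, undoing one in-shuffle at a time:
15 ← 47 ← 63
So the card now at position 15 started at position 63.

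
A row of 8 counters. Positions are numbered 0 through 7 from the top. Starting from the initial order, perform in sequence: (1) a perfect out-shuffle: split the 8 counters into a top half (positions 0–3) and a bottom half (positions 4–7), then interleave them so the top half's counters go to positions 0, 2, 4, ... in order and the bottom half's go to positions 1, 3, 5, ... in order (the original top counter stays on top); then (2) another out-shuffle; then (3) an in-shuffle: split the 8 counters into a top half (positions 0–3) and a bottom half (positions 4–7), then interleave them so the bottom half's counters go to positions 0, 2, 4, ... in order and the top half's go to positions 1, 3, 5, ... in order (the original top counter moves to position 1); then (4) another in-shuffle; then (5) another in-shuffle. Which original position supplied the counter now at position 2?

Undo the operations in reverse order, starting from position 2:
  undo op 5 (in-shuffle, from bottom half): 2 ← 5
  undo op 4 (in-shuffle, from top half): 5 ← 2
  undo op 3 (in-shuffle, from bottom half): 2 ← 5
  undo op 2 (out-shuffle, from bottom half): 5 ← 6
  undo op 1 (out-shuffle, from top half): 6 ← 3
So the counter at position 2 came from original position 3.

3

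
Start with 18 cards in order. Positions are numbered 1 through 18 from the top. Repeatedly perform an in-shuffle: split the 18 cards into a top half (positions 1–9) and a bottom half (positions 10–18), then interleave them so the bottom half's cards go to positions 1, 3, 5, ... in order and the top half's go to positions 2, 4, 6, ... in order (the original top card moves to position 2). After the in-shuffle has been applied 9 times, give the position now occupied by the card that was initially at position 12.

Track the card's position through each in-shuffle:
12 → 5 → 10 → 1 → 2 → 4 → 8 → 16 → 13 → 7

7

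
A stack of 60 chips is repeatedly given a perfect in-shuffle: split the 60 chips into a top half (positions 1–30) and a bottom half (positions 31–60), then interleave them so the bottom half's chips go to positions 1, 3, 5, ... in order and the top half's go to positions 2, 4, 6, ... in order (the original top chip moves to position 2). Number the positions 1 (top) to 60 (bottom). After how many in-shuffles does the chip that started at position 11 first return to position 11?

Follow position 11 under repeated in-shuffles:
11 → 22 → 44 → 27 → 54 → 47 → 33 → 5 → ... → 11 (length 60)
It first returns after 60 in-shuffles.

60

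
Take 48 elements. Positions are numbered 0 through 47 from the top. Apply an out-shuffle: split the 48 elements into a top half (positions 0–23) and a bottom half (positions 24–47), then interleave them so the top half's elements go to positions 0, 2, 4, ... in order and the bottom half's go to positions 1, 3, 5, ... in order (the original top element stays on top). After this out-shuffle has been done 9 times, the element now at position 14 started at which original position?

Work backwards from position 14, undoing one out-shuffle at a time:
14 ← 7 ← 27 ← 37 ← 42 ← 21 ← 34 ← 17 ← 32 ← 16
So the element now at position 14 started at position 16.

16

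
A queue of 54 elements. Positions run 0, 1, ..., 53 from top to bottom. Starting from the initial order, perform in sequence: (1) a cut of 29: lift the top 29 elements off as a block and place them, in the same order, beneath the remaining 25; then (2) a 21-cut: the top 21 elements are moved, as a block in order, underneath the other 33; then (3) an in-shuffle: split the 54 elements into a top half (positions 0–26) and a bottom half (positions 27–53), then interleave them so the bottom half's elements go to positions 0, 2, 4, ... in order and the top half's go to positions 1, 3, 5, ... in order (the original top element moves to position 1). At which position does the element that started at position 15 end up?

39

Track the element from position 15 forward through each operation:
  after op 1 (cut 29): 15 → 40
  after op 2 (cut 21): 40 → 19
  after op 3 (in-shuffle): 19 → 39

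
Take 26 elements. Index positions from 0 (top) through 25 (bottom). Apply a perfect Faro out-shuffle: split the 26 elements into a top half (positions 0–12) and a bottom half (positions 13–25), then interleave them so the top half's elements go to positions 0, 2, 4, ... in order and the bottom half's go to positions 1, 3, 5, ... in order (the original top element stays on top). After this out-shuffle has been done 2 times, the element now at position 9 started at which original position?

Work backwards from position 9, undoing one out-shuffle at a time:
9 ← 17 ← 21
So the element now at position 9 started at position 21.

21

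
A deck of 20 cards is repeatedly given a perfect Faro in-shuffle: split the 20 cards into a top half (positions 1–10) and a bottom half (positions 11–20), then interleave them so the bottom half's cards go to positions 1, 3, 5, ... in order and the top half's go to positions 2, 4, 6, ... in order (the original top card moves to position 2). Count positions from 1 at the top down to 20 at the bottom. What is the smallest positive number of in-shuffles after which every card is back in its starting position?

The in-shuffle permutes the 20 positions with cycle lengths [2, 3, 3, 6, 6].
Every card is home exactly when every cycle has completed a whole number of laps, i.e. after lcm(2, 3, 6) = 6 in-shuffles.

6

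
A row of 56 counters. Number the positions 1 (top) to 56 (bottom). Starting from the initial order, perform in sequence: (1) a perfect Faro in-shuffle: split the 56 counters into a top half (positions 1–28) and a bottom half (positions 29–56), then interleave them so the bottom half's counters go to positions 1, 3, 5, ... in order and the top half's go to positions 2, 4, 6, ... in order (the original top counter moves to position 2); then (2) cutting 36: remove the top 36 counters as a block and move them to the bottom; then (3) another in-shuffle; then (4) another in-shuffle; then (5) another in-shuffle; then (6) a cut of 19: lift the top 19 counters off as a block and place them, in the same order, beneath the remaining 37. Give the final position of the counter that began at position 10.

16

Track the counter from position 10 forward through each operation:
  after op 1 (in-shuffle): 10 → 20
  after op 2 (cut 36): 20 → 40
  after op 3 (in-shuffle): 40 → 23
  after op 4 (in-shuffle): 23 → 46
  after op 5 (in-shuffle): 46 → 35
  after op 6 (cut 19): 35 → 16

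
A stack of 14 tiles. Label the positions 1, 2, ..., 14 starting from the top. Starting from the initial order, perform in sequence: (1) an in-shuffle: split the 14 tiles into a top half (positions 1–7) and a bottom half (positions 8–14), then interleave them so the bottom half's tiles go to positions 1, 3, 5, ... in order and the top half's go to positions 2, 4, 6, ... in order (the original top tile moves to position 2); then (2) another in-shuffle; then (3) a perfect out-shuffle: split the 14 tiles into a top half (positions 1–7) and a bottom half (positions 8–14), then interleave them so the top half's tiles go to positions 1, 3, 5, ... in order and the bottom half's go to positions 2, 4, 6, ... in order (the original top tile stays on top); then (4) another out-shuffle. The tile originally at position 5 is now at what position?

Track the tile from position 5 forward through each operation:
  after op 1 (in-shuffle): 5 → 10
  after op 2 (in-shuffle): 10 → 5
  after op 3 (out-shuffle): 5 → 9
  after op 4 (out-shuffle): 9 → 4

4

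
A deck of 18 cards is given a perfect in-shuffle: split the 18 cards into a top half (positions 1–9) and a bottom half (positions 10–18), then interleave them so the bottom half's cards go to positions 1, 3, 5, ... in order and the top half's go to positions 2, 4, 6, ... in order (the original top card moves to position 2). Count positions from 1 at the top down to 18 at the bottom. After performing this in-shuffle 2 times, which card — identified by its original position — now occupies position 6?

Work backwards from position 6, undoing one in-shuffle at a time:
6 ← 3 ← 11
So the card now at position 6 started at position 11.

11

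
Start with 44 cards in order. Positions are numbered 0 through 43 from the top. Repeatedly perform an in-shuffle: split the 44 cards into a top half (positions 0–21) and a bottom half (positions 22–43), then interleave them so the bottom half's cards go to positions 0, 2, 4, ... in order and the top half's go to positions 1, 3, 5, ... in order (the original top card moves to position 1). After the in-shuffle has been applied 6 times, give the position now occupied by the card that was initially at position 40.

13

Track the card's position through each in-shuffle:
40 → 36 → 28 → 12 → 25 → 6 → 13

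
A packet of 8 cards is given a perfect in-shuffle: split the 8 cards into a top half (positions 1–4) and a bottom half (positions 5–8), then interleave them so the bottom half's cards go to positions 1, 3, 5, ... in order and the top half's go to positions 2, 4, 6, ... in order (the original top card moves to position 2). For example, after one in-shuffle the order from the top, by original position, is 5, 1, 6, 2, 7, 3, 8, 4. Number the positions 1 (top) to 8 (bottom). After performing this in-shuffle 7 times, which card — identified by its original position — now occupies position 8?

4

Work backwards from position 8, undoing one in-shuffle at a time:
8 ← 4 ← 2 ← 1 ← 5 ← 7 ← 8 ← 4
So the card now at position 8 started at position 4.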